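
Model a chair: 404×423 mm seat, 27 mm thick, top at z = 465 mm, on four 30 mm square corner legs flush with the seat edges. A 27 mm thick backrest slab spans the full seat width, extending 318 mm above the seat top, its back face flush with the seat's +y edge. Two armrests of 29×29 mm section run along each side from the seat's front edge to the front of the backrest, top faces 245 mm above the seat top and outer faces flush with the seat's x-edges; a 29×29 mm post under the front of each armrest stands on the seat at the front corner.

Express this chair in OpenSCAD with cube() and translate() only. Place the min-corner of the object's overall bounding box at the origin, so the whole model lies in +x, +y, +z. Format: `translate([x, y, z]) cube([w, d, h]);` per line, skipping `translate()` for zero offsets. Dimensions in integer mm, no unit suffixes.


translate([0, 0, 438]) cube([404, 423, 27]);
cube([30, 30, 438]);
translate([374, 0, 0]) cube([30, 30, 438]);
translate([0, 393, 0]) cube([30, 30, 438]);
translate([374, 393, 0]) cube([30, 30, 438]);
translate([0, 396, 465]) cube([404, 27, 318]);
translate([0, 0, 681]) cube([29, 396, 29]);
translate([375, 0, 681]) cube([29, 396, 29]);
translate([0, 0, 465]) cube([29, 29, 216]);
translate([375, 0, 465]) cube([29, 29, 216]);


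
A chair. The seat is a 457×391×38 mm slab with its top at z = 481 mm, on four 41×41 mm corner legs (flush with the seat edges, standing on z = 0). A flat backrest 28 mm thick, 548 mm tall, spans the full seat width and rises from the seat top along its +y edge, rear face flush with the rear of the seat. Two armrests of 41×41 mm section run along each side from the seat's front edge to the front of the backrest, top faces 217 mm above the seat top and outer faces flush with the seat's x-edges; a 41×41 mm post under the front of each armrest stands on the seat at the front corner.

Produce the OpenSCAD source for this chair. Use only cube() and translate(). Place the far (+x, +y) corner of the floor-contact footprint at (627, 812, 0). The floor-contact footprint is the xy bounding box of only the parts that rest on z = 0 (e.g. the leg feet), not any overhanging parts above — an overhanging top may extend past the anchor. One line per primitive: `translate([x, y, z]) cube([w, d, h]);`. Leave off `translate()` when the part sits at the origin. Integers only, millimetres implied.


translate([170, 421, 443]) cube([457, 391, 38]);
translate([170, 421, 0]) cube([41, 41, 443]);
translate([586, 421, 0]) cube([41, 41, 443]);
translate([170, 771, 0]) cube([41, 41, 443]);
translate([586, 771, 0]) cube([41, 41, 443]);
translate([170, 784, 481]) cube([457, 28, 548]);
translate([170, 421, 657]) cube([41, 363, 41]);
translate([586, 421, 657]) cube([41, 363, 41]);
translate([170, 421, 481]) cube([41, 41, 176]);
translate([586, 421, 481]) cube([41, 41, 176]);


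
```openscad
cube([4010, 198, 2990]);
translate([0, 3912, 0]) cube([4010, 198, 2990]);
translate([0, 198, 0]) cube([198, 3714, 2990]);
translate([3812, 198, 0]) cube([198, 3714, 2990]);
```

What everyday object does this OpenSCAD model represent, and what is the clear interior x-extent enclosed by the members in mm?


A house (or room) frame. The interior width is 3614 mm.

Four 2990 mm walls enclosing a rectangle with no floor or roof — a room or house frame. Outside width is 4010 mm and wall thickness is 198 mm, so the interior width is 4010 − 2 × 198 = 3614 mm.


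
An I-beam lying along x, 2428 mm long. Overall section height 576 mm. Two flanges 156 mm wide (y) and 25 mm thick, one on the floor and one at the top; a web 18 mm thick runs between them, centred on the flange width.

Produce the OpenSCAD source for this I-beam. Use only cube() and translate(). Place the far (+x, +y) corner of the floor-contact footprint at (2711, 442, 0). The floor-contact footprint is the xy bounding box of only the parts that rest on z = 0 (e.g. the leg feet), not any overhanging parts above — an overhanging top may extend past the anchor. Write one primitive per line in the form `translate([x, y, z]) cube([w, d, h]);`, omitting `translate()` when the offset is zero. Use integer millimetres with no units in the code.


translate([283, 286, 0]) cube([2428, 156, 25]);
translate([283, 355, 25]) cube([2428, 18, 526]);
translate([283, 286, 551]) cube([2428, 156, 25]);


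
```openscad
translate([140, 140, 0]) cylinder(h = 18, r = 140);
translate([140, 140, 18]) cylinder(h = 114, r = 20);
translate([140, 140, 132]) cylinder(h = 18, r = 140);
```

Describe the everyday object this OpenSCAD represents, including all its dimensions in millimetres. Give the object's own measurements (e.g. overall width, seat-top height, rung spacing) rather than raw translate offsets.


A spool: two coaxial disc flanges of radius 140 mm and thickness 18 mm, joined by a core cylinder of radius 20 mm and height 114 mm. The lower flange rests on z = 0 and the three cylinders share a vertical axis.


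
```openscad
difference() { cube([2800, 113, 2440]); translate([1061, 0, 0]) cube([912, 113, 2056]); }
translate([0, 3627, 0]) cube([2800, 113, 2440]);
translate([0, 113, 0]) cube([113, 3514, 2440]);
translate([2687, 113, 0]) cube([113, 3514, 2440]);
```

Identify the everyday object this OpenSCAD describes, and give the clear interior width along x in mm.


A single room. The interior width is 2574 mm.

Four walls enclosing a rectangle with a door in the front wall — a room. Outside width 2800 minus two 113 mm walls gives 2574 mm.


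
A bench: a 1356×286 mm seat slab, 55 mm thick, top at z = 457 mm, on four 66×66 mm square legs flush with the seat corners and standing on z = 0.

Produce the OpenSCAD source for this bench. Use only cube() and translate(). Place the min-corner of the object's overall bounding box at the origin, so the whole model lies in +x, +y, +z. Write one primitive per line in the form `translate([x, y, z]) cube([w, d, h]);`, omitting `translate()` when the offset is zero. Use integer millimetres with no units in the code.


translate([0, 0, 402]) cube([1356, 286, 55]);
cube([66, 66, 402]);
translate([0, 220, 0]) cube([66, 66, 402]);
translate([1290, 0, 0]) cube([66, 66, 402]);
translate([1290, 220, 0]) cube([66, 66, 402]);


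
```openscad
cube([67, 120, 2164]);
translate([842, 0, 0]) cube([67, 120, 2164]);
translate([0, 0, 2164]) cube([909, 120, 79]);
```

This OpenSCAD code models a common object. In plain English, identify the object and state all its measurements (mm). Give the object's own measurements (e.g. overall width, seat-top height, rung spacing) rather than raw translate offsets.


A door frame. The clear opening is 775 mm wide and 2164 mm high. Two 67 mm wide jambs, 120 mm deep, stand either side of the opening from the floor to the top of the opening. A 79 mm thick head sits across the top of both jambs, spanning the full outside width of the frame.


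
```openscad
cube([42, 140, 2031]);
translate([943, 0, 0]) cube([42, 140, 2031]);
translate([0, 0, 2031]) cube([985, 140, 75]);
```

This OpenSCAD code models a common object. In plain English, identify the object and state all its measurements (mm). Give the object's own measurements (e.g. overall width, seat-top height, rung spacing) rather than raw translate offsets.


A door frame. The clear opening is 901 mm wide and 2031 mm high. Two 42 mm wide jambs, 140 mm deep, stand either side of the opening from the floor to the top of the opening. A 75 mm thick head sits across the top of both jambs, spanning the full outside width of the frame.


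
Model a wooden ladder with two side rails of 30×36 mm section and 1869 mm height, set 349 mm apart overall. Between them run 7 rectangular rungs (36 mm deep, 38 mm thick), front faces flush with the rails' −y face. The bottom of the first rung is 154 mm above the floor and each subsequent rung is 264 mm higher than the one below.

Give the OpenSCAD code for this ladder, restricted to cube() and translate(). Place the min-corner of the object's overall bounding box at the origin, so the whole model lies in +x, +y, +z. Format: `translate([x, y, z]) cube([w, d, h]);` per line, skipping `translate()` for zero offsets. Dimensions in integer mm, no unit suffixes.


// rung span = 349 - 2*30 = 289
// rung[k] z = 154 + k*264
cube([30, 36, 1869]);
translate([319, 0, 0]) cube([30, 36, 1869]);
translate([30, 0, 154]) cube([289, 36, 38]);
translate([30, 0, 418]) cube([289, 36, 38]);
translate([30, 0, 682]) cube([289, 36, 38]);
translate([30, 0, 946]) cube([289, 36, 38]);
translate([30, 0, 1210]) cube([289, 36, 38]);
translate([30, 0, 1474]) cube([289, 36, 38]);
translate([30, 0, 1738]) cube([289, 36, 38]);


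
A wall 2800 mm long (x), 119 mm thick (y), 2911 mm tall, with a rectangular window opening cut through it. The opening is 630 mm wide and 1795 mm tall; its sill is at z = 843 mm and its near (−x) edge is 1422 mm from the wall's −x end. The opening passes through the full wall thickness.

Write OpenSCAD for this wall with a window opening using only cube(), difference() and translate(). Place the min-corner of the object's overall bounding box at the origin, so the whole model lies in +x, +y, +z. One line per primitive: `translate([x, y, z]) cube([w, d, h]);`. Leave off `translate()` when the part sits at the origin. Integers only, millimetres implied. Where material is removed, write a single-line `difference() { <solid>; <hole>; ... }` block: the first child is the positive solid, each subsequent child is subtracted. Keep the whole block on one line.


difference() { cube([2800, 119, 2911]); translate([1422, 0, 843]) cube([630, 119, 1795]); }


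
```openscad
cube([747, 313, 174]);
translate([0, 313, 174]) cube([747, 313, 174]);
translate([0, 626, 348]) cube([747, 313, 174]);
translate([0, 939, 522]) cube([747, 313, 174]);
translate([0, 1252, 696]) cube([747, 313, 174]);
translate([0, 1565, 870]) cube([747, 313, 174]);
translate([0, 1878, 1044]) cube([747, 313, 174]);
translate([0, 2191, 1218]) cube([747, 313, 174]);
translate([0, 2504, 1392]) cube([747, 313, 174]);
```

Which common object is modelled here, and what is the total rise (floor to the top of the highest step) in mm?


A staircase. The total rise is 1566 mm.

9 identical blocks, each offset up and back from the previous — a staircase. Each step is 174 mm tall and there are 9 of them, so the total rise is 9 × 174 = 1566 mm.


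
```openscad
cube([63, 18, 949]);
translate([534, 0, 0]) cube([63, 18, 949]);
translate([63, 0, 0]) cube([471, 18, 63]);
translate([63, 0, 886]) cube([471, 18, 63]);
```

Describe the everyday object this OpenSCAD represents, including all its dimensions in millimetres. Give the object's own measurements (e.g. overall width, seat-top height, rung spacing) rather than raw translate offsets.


A rectangular picture frame lying in the x–z plane (depth along y). The opening is 471 mm wide (x) by 823 mm tall (z), surrounded by a border 63 mm wide on all four sides. The frame is 18 mm deep and is made of two full-height vertical stiles with two horizontal rails fitted between them.


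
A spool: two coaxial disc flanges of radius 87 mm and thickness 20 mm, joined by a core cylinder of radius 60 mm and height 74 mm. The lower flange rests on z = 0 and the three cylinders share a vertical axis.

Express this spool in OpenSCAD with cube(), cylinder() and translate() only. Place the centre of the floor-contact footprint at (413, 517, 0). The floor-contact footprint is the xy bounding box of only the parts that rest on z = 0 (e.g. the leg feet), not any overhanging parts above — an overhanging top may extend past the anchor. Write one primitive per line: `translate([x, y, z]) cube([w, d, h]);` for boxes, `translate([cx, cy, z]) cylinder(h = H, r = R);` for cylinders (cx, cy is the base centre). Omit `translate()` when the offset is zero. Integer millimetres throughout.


translate([413, 517, 0]) cylinder(h = 20, r = 87);
translate([413, 517, 20]) cylinder(h = 74, r = 60);
translate([413, 517, 94]) cylinder(h = 20, r = 87);


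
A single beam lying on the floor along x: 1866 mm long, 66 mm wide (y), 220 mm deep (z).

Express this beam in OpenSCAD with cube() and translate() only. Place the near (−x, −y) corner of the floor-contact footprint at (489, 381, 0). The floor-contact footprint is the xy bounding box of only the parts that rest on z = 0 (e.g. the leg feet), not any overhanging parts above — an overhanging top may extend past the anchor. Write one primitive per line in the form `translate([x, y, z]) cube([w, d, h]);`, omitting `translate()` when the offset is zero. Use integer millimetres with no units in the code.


translate([489, 381, 0]) cube([1866, 66, 220]);


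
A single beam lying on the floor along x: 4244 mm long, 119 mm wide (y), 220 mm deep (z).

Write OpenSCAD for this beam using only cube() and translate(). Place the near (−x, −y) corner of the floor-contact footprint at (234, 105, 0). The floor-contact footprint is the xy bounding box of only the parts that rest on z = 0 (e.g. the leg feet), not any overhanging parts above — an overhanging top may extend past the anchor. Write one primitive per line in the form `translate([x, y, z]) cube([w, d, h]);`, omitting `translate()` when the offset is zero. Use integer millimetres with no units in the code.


translate([234, 105, 0]) cube([4244, 119, 220]);


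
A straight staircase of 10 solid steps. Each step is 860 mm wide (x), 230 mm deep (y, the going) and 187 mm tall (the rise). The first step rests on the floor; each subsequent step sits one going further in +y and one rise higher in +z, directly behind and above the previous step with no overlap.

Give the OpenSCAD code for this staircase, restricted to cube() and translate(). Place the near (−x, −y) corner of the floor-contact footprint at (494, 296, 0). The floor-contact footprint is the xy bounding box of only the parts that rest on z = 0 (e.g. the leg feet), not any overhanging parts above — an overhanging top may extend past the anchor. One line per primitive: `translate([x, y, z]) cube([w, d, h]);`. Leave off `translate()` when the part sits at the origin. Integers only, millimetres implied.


translate([494, 296, 0]) cube([860, 230, 187]);
translate([494, 526, 187]) cube([860, 230, 187]);
translate([494, 756, 374]) cube([860, 230, 187]);
translate([494, 986, 561]) cube([860, 230, 187]);
translate([494, 1216, 748]) cube([860, 230, 187]);
translate([494, 1446, 935]) cube([860, 230, 187]);
translate([494, 1676, 1122]) cube([860, 230, 187]);
translate([494, 1906, 1309]) cube([860, 230, 187]);
translate([494, 2136, 1496]) cube([860, 230, 187]);
translate([494, 2366, 1683]) cube([860, 230, 187]);


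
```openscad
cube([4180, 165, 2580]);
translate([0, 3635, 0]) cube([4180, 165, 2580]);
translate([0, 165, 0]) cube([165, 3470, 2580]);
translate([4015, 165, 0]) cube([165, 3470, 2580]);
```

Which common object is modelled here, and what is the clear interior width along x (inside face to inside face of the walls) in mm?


A house (or room) frame. The interior width is 3850 mm.

Four 2580 mm walls enclosing a rectangle with no floor or roof — a room or house frame. Outside width is 4180 mm and wall thickness is 165 mm, so the interior width is 4180 − 2 × 165 = 3850 mm.


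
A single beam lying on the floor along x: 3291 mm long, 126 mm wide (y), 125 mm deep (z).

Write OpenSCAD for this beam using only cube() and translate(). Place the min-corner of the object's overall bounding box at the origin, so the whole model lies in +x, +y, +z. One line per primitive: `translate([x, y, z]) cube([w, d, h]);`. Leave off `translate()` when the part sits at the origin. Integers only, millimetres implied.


cube([3291, 126, 125]);


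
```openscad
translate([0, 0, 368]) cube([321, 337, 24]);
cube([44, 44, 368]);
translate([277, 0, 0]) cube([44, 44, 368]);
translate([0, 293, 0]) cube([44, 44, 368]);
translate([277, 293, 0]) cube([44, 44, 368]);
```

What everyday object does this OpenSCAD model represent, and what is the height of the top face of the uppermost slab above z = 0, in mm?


A stool. The seat height is 392 mm.

A 321×337×24 slab at z = 368 on four corner posts — a stool. The seat top is 368 + 24 = 392 mm.


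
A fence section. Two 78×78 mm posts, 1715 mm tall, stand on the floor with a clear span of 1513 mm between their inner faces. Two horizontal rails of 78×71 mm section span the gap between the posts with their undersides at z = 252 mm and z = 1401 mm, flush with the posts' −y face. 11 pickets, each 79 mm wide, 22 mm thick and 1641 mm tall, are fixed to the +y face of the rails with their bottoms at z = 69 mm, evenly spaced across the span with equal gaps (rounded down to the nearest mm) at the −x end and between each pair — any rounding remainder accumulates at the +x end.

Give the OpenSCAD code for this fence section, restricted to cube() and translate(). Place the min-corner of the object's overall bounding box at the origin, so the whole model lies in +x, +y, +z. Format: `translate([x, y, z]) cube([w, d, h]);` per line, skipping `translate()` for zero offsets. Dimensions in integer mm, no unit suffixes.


cube([78, 78, 1715]);
translate([1591, 0, 0]) cube([78, 78, 1715]);
translate([78, 0, 252]) cube([1513, 78, 71]);
translate([78, 0, 1401]) cube([1513, 78, 71]);
translate([131, 78, 69]) cube([79, 22, 1641]);
translate([263, 78, 69]) cube([79, 22, 1641]);
translate([395, 78, 69]) cube([79, 22, 1641]);
translate([527, 78, 69]) cube([79, 22, 1641]);
translate([659, 78, 69]) cube([79, 22, 1641]);
translate([791, 78, 69]) cube([79, 22, 1641]);
translate([923, 78, 69]) cube([79, 22, 1641]);
translate([1055, 78, 69]) cube([79, 22, 1641]);
translate([1187, 78, 69]) cube([79, 22, 1641]);
translate([1319, 78, 69]) cube([79, 22, 1641]);
translate([1451, 78, 69]) cube([79, 22, 1641]);


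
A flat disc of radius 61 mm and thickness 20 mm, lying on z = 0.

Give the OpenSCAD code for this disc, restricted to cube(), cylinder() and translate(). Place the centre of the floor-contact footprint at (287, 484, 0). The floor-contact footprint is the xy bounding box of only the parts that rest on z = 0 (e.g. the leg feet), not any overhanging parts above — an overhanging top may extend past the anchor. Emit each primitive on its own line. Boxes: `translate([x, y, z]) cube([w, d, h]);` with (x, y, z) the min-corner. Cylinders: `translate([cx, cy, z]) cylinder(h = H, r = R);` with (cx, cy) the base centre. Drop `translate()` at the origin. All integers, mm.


translate([287, 484, 0]) cylinder(h = 20, r = 61);


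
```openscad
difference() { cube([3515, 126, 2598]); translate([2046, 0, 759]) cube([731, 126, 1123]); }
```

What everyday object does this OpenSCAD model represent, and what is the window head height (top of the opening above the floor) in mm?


A wall with a window opening. The window head height is 1882 mm.

A wall with a rectangular opening subtracted — a window. Sill at z = 759, opening 1123 mm tall, so the head is at 759 + 1123 = 1882 mm.


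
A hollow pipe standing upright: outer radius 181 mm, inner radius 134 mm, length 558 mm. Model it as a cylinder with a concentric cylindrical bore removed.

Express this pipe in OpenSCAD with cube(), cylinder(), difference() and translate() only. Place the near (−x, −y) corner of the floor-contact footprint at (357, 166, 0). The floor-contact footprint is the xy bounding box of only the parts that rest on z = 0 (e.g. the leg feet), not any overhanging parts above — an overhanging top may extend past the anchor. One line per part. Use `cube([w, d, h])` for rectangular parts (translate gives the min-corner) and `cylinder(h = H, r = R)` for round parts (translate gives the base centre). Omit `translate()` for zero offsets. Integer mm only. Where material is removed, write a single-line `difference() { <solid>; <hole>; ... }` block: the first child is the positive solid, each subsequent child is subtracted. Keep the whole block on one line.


difference() { translate([538, 347, 0]) cylinder(h = 558, r = 181); translate([538, 347, 0]) cylinder(h = 558, r = 134); }


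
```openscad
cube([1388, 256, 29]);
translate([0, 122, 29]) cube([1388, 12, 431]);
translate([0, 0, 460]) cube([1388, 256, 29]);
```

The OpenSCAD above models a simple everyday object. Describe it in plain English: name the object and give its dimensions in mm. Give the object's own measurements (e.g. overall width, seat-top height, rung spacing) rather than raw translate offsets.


An I-beam lying along x, 1388 mm long. Overall section height 489 mm. Two flanges 256 mm wide (y) and 29 mm thick, one on the floor and one at the top; a web 12 mm thick runs between them, centred on the flange width.


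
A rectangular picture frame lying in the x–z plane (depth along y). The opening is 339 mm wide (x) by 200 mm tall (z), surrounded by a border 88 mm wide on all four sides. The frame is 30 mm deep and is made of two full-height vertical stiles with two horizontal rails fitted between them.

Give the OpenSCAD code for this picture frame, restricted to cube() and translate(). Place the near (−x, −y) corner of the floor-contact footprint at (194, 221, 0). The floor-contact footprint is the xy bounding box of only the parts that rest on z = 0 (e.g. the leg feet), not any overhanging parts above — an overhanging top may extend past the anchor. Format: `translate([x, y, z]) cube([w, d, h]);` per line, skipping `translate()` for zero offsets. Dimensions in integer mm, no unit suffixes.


translate([194, 221, 0]) cube([88, 30, 376]);
translate([621, 221, 0]) cube([88, 30, 376]);
translate([282, 221, 0]) cube([339, 30, 88]);
translate([282, 221, 288]) cube([339, 30, 88]);


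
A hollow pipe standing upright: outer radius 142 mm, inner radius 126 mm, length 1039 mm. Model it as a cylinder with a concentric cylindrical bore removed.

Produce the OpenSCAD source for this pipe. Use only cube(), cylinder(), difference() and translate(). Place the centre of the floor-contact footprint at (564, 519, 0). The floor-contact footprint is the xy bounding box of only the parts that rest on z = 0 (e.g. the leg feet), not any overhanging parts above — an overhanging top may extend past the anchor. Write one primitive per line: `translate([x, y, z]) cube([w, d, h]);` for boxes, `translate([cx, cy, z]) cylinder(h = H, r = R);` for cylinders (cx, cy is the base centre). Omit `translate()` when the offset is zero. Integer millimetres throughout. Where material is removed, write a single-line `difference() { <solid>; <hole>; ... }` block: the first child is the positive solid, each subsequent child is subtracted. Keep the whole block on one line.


difference() { translate([564, 519, 0]) cylinder(h = 1039, r = 142); translate([564, 519, 0]) cylinder(h = 1039, r = 126); }


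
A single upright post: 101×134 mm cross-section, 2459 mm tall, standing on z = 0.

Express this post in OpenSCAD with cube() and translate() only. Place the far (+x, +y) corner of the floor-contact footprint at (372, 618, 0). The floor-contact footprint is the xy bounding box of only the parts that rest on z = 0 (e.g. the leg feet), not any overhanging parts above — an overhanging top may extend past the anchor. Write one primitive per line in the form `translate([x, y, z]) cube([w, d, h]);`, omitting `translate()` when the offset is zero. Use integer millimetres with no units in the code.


translate([271, 484, 0]) cube([101, 134, 2459]);


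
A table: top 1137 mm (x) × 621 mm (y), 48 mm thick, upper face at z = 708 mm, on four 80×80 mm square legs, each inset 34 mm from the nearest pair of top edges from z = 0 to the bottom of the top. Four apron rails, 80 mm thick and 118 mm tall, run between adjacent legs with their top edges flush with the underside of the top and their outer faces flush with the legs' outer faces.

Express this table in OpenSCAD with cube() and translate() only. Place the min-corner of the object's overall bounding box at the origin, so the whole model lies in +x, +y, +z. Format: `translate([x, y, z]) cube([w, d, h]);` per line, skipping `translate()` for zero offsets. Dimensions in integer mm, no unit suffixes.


translate([0, 0, 660]) cube([1137, 621, 48]);
translate([34, 34, 0]) cube([80, 80, 660]);
translate([1023, 34, 0]) cube([80, 80, 660]);
translate([34, 507, 0]) cube([80, 80, 660]);
translate([1023, 507, 0]) cube([80, 80, 660]);
translate([114, 34, 542]) cube([909, 80, 118]);
translate([114, 507, 542]) cube([909, 80, 118]);
translate([34, 114, 542]) cube([80, 393, 118]);
translate([1023, 114, 542]) cube([80, 393, 118]);


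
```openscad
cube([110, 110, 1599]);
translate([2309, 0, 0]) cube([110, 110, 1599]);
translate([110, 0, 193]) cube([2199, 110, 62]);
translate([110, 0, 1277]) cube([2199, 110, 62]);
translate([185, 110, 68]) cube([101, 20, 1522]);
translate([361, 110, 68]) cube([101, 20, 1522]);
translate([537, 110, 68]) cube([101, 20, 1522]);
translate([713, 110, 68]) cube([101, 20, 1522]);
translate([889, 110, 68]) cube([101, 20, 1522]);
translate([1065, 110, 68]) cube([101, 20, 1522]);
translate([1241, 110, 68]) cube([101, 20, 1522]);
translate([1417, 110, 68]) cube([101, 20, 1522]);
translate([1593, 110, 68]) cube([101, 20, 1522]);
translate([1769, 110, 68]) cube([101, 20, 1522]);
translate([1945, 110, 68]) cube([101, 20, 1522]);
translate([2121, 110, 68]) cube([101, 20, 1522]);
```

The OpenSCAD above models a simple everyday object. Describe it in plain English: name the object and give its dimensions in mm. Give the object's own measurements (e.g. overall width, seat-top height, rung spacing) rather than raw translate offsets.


A fence section. Two 110×110 mm posts, 1599 mm tall, stand on the floor with a clear span of 2199 mm between their inner faces. Two horizontal rails of 110×62 mm section span the gap between the posts with their undersides at z = 193 mm and z = 1277 mm, flush with the posts' −y face. 12 pickets, each 101 mm wide, 20 mm thick and 1522 mm tall, are fixed to the +y face of the rails with their bottoms at z = 68 mm, spaced across the span with a 75 mm gap after the −x post and between neighbouring pickets, with 87 mm left before the +x post.


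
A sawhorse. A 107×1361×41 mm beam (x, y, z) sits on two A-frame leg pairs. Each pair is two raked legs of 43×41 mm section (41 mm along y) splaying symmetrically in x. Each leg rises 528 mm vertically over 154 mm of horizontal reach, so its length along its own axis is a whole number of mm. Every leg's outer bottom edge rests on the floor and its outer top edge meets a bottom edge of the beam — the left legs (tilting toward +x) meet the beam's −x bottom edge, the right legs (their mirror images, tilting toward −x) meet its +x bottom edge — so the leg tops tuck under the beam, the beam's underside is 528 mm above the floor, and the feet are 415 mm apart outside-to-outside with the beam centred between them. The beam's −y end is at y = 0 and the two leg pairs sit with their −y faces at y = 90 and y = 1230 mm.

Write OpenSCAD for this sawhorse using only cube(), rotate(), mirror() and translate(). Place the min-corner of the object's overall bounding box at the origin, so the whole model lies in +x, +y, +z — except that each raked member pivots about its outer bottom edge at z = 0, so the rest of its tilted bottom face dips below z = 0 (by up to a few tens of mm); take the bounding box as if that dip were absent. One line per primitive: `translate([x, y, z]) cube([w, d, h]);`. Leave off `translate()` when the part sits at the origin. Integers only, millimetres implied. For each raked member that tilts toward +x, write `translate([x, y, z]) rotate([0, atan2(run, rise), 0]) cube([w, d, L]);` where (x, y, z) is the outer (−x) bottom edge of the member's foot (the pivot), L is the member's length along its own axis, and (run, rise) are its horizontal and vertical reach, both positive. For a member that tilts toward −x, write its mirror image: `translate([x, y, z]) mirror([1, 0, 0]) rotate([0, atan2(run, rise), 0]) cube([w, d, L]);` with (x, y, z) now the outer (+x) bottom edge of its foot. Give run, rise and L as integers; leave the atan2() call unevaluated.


translate([154, 0, 528]) cube([107, 1361, 41]);
translate([0, 90, 0]) rotate([0, atan2(154, 528), 0]) cube([43, 41, 550]);
translate([415, 90, 0]) mirror([1, 0, 0]) rotate([0, atan2(154, 528), 0]) cube([43, 41, 550]);
translate([0, 1230, 0]) rotate([0, atan2(154, 528), 0]) cube([43, 41, 550]);
translate([415, 1230, 0]) mirror([1, 0, 0]) rotate([0, atan2(154, 528), 0]) cube([43, 41, 550]);


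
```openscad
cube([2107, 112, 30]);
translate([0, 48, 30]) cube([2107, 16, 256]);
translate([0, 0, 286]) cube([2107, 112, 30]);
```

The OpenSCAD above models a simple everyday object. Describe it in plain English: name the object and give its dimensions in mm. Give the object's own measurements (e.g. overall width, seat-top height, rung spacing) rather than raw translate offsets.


An I-beam lying along x, 2107 mm long. Overall section height 316 mm. Two flanges 112 mm wide (y) and 30 mm thick, one on the floor and one at the top; a web 16 mm thick runs between them, centred on the flange width.


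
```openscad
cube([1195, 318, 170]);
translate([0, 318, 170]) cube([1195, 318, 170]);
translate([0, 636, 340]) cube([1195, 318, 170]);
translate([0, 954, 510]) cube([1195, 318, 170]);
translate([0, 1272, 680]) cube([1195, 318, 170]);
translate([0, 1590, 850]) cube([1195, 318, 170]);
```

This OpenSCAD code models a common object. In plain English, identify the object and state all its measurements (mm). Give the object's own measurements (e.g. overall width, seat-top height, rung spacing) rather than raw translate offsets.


A straight staircase of 6 solid steps. Each step is 1195 mm wide (x), 318 mm deep (y, the going) and 170 mm tall (the rise). The first step rests on the floor; each subsequent step sits one going further in +y and one rise higher in +z, directly behind and above the previous step with no overlap.


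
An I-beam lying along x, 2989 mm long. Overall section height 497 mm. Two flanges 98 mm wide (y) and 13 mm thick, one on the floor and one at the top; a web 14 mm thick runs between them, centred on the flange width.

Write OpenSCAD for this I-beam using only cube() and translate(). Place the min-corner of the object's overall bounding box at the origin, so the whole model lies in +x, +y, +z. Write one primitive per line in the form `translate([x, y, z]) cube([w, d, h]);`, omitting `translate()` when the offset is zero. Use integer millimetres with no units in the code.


cube([2989, 98, 13]);
translate([0, 42, 13]) cube([2989, 14, 471]);
translate([0, 0, 484]) cube([2989, 98, 13]);


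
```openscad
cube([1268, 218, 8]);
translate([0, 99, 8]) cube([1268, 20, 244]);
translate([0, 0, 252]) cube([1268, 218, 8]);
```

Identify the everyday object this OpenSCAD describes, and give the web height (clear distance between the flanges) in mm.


An I-beam. The web height is 244 mm.

Two wide flanges with a thin centred web — an I-beam. Overall 260 mm minus two 8 mm flanges gives a web of 260 − 2·8 = 244 mm.


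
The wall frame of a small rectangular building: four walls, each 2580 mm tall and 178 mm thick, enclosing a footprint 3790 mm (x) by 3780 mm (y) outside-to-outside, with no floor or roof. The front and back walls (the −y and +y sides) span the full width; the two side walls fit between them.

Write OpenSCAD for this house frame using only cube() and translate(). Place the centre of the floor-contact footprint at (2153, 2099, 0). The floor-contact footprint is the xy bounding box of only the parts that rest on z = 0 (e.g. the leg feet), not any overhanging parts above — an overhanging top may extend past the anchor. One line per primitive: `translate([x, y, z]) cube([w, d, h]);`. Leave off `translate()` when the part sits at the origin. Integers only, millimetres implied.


translate([258, 209, 0]) cube([3790, 178, 2580]);
translate([258, 3811, 0]) cube([3790, 178, 2580]);
translate([258, 387, 0]) cube([178, 3424, 2580]);
translate([3870, 387, 0]) cube([178, 3424, 2580]);


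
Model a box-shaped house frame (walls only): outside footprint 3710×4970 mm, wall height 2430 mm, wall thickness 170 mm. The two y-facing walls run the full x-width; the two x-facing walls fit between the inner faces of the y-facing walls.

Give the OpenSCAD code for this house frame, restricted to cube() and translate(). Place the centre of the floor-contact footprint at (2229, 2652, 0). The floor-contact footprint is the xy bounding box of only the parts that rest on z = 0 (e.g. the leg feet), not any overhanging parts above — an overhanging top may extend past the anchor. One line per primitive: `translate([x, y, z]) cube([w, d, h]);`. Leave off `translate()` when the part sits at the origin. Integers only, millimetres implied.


translate([374, 167, 0]) cube([3710, 170, 2430]);
translate([374, 4967, 0]) cube([3710, 170, 2430]);
translate([374, 337, 0]) cube([170, 4630, 2430]);
translate([3914, 337, 0]) cube([170, 4630, 2430]);


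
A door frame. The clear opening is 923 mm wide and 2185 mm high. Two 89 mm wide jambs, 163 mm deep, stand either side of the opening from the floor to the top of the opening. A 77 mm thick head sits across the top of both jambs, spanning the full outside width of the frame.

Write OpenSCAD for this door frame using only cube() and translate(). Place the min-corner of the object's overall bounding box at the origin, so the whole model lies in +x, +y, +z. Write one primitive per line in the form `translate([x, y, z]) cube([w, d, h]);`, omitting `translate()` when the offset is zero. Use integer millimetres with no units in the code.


cube([89, 163, 2185]);
translate([1012, 0, 0]) cube([89, 163, 2185]);
translate([0, 0, 2185]) cube([1101, 163, 77]);


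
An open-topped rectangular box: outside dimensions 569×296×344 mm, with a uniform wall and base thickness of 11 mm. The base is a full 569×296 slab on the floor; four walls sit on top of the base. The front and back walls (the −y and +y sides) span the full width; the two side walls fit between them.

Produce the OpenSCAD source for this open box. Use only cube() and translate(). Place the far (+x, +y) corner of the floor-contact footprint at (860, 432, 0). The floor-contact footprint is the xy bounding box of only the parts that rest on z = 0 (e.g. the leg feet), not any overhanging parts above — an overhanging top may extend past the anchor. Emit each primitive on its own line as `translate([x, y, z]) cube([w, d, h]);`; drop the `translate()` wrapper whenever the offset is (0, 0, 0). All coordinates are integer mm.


translate([291, 136, 0]) cube([569, 296, 11]);
translate([291, 136, 11]) cube([569, 11, 333]);
translate([291, 421, 11]) cube([569, 11, 333]);
translate([291, 147, 11]) cube([11, 274, 333]);
translate([849, 147, 11]) cube([11, 274, 333]);


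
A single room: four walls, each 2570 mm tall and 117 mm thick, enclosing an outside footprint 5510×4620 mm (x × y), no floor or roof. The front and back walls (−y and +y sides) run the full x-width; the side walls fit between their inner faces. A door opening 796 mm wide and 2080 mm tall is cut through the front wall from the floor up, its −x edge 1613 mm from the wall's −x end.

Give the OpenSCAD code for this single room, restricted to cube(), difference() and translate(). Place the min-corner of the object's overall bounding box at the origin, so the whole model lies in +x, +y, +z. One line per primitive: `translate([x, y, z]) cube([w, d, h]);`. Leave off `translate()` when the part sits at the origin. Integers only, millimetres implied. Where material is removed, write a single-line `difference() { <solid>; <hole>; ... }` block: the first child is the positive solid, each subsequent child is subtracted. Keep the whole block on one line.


difference() { cube([5510, 117, 2570]); translate([1613, 0, 0]) cube([796, 117, 2080]); }
translate([0, 4503, 0]) cube([5510, 117, 2570]);
translate([0, 117, 0]) cube([117, 4386, 2570]);
translate([5393, 117, 0]) cube([117, 4386, 2570]);


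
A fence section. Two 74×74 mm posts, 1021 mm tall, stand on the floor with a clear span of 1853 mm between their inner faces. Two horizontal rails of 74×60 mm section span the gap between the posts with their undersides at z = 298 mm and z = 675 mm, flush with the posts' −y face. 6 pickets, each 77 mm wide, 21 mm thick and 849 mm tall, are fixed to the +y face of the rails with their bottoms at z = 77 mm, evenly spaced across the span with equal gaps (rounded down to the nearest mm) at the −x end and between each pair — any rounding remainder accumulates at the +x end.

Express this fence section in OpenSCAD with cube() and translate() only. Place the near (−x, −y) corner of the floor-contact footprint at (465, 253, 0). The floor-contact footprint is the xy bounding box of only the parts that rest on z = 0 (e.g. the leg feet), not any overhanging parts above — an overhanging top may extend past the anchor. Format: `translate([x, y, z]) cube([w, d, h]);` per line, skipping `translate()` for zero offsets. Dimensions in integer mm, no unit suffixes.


translate([465, 253, 0]) cube([74, 74, 1021]);
translate([2392, 253, 0]) cube([74, 74, 1021]);
translate([539, 253, 298]) cube([1853, 74, 60]);
translate([539, 253, 675]) cube([1853, 74, 60]);
translate([737, 327, 77]) cube([77, 21, 849]);
translate([1012, 327, 77]) cube([77, 21, 849]);
translate([1287, 327, 77]) cube([77, 21, 849]);
translate([1562, 327, 77]) cube([77, 21, 849]);
translate([1837, 327, 77]) cube([77, 21, 849]);
translate([2112, 327, 77]) cube([77, 21, 849]);


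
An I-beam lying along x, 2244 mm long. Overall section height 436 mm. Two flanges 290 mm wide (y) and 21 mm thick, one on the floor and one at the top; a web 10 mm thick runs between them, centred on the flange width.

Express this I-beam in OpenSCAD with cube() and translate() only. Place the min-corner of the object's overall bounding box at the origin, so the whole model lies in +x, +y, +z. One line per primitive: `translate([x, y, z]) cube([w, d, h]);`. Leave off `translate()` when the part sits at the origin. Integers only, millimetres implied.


cube([2244, 290, 21]);
translate([0, 140, 21]) cube([2244, 10, 394]);
translate([0, 0, 415]) cube([2244, 290, 21]);


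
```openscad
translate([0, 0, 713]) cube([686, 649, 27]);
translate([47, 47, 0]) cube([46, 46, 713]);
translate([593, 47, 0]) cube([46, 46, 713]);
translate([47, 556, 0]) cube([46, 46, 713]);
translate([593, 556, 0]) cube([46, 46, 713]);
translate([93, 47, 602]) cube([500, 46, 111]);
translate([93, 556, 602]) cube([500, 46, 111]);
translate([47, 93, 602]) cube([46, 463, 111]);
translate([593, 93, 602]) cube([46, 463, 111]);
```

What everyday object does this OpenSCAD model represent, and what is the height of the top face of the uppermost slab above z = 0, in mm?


A table. The table height is 740 mm.

A 686×649×27 slab sits at z = 713 on four 46 mm square posts — a table. The top surface is at 713 + 27 = 740 mm.


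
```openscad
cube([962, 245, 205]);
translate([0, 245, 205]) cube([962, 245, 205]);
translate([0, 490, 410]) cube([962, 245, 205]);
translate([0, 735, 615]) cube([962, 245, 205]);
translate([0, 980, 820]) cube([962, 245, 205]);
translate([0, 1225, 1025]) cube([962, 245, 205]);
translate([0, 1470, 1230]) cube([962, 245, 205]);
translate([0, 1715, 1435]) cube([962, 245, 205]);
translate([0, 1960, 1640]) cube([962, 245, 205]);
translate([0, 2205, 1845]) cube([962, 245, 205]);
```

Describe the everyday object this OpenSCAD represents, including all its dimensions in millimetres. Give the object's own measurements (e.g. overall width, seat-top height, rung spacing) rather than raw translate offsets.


A straight staircase of 10 solid steps. Each step is 962 mm wide (x), 245 mm deep (y, the going) and 205 mm tall (the rise). The first step rests on the floor; each subsequent step sits one going further in +y and one rise higher in +z, directly behind and above the previous step with no overlap.


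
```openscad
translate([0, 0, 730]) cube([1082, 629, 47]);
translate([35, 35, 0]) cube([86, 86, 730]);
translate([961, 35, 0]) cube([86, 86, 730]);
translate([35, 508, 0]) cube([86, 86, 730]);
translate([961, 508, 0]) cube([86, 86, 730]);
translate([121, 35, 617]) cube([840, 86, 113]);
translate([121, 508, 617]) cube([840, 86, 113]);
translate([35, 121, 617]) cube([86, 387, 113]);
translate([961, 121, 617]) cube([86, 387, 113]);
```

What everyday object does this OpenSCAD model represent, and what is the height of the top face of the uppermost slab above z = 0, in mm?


A table. The table height is 777 mm.

A 1082×629×47 slab sits at z = 730 on four 86 mm square posts — a table. The top surface is at 730 + 47 = 777 mm.
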